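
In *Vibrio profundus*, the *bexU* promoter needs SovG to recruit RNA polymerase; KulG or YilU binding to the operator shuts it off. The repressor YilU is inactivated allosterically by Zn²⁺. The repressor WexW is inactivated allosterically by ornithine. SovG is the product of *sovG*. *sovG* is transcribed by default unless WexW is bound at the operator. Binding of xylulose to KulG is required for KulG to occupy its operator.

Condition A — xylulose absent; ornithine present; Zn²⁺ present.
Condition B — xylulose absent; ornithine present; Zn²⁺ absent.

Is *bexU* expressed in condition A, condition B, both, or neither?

A only

Condition A:
Xylulose is absent, so KulG is inactive.
Ornithine is present, so WexW is inactive.
With no repressor bound, *sovG* is transcribed.
So SovG is produced and active.
Zn²⁺ is present, so YilU is inactive.
No repressor is bound and SovG is active, so *bexU* is transcribed.
→ *bexU* is ON in A.
Condition B:
Xylulose is absent, so KulG is inactive.
Ornithine is present, so WexW is inactive.
With no repressor bound, *sovG* is transcribed.
So SovG is produced and active.
Zn²⁺ is absent, so YilU is active.
With repressor YilU bound, *bexU* is not transcribed.
→ *bexU* is OFF in B.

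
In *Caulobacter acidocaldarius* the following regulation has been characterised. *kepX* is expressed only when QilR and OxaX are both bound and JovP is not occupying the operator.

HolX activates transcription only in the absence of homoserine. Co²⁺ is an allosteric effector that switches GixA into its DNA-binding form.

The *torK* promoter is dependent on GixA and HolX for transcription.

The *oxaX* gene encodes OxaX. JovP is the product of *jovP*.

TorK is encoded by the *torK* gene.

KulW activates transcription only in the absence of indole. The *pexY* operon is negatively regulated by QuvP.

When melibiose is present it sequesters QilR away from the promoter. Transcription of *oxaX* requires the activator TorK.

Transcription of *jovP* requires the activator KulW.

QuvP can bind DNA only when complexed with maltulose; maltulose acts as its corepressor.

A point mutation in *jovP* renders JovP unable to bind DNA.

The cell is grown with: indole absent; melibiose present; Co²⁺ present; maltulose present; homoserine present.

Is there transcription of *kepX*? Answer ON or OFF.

OFF

JovP is non-functional in this strain, so it has no effect.
Melibiose is present, so QilR is inactive.
Co²⁺ is present, so GixA is active.
Homoserine is present, so HolX is inactive.
Required activator HolX is absent, so *torK* is not transcribed.
So TorK is not produced.
Required activator TorK is absent, so *oxaX* is not transcribed.
So OxaX is not produced.
Required activator QilR is absent, so *kepX* is not transcribed.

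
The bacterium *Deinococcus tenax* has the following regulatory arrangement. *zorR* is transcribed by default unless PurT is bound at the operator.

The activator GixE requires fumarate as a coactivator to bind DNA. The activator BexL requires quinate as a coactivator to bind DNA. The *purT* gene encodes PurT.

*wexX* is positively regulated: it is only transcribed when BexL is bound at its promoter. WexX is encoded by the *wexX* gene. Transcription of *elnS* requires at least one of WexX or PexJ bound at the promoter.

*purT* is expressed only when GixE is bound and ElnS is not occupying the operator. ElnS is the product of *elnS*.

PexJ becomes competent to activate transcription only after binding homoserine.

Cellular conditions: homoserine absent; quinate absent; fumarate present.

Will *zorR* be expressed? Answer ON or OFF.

OFF

Quinate is absent, so BexL is inactive.
Required activator BexL is absent, so *wexX* is not transcribed.
So WexX is not produced.
Homoserine is absent, so PexJ is inactive.
No activator is available at the *elnS* promoter, so *elnS* is not transcribed.
So ElnS is not produced.
Fumarate is present, so GixE is active.
No repressor is bound and GixE is active, so *purT* is transcribed.
So PurT is produced and active.
With repressor PurT bound, *zorR* is not transcribed.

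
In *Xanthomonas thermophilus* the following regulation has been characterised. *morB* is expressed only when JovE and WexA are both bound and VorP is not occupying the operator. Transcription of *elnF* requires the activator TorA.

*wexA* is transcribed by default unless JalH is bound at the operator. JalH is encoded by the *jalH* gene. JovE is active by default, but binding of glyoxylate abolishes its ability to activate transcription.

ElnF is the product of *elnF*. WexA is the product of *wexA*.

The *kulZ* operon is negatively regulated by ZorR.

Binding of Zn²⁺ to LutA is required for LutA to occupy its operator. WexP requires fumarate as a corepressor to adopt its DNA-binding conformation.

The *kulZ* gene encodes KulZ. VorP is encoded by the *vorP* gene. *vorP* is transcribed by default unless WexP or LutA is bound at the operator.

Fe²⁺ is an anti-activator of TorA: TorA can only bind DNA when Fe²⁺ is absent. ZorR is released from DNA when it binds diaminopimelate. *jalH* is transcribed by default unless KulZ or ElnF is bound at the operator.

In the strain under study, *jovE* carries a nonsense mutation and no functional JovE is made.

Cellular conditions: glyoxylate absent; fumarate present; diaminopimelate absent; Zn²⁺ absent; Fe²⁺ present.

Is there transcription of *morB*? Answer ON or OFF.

Fumarate is present, so WexP is active.
Zn²⁺ is absent, so LutA is inactive.
With repressor WexP bound, *vorP* is not transcribed.
So VorP is not produced.
JovE is non-functional in this strain, so it has no effect.
Diaminopimelate is absent, so ZorR is active.
With repressor ZorR bound, *kulZ* is not transcribed.
So KulZ is not produced.
Fe²⁺ is present, so TorA is inactive.
Required activator TorA is absent, so *elnF* is not transcribed.
So ElnF is not produced.
With no repressor bound, *jalH* is transcribed.
So JalH is produced and active.
With repressor JalH bound, *wexA* is not transcribed.
So WexA is not produced.
Required activator JovE is absent, so *morB* is not transcribed.

OFF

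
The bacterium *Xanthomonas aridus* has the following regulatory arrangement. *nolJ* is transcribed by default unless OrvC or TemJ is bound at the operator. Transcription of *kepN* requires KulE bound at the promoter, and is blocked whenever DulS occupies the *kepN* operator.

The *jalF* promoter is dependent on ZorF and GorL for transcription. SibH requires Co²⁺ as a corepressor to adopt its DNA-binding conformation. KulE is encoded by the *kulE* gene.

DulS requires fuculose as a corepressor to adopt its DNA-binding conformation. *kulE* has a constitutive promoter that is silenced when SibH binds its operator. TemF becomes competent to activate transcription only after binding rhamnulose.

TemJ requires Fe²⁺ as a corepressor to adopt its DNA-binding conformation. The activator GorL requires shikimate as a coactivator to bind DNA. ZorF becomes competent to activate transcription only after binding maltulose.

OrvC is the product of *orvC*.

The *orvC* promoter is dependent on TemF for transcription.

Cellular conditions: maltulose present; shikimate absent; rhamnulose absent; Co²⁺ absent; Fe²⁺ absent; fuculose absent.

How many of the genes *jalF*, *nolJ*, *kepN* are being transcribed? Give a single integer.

2

Maltulose is present, so ZorF is active.
Shikimate is absent, so GorL is inactive.
Required activator GorL is absent, so *jalF* is not transcribed.
→ *jalF* is OFF.
Rhamnulose is absent, so TemF is inactive.
Required activator TemF is absent, so *orvC* is not transcribed.
So OrvC is not produced.
Fe²⁺ is absent, so TemJ is inactive.
With no repressor bound, *nolJ* is transcribed.
→ *nolJ* is ON.
Co²⁺ is absent, so SibH is inactive.
With no repressor bound, *kulE* is transcribed.
So KulE is produced and active.
Fuculose is absent, so DulS is inactive.
No repressor is bound and KulE is active, so *kepN* is transcribed.
→ *kepN* is ON.
2 of the 3 genes are transcribed.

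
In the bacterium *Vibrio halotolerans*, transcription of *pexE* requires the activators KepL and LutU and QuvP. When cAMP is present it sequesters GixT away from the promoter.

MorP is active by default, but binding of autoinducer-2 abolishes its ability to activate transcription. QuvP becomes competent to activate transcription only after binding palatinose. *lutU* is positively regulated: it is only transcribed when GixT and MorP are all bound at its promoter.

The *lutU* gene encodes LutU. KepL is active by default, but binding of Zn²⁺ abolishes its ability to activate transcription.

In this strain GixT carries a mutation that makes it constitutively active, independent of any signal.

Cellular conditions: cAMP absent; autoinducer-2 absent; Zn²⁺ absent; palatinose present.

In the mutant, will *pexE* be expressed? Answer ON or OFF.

Zn²⁺ is absent, so KepL is active.
GixT is constitutively active in this strain.
Autoinducer-2 is absent, so MorP is active.
No repressor is bound and GixT and MorP are active, so *lutU* is transcribed.
So LutU is produced and active.
Palatinose is present, so QuvP is active.
No repressor is bound and KepL and LutU and QuvP are active, so *pexE* is transcribed.

ON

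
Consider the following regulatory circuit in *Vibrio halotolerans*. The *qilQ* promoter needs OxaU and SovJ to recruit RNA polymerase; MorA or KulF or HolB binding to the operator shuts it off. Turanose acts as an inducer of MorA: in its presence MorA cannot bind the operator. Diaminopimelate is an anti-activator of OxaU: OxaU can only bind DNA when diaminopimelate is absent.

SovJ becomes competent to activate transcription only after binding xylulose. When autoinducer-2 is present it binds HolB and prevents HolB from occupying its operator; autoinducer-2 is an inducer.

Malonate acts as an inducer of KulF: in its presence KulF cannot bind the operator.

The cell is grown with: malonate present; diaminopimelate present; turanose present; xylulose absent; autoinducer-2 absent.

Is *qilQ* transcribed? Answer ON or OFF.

OFF

Diaminopimelate is present, so OxaU is inactive.
Turanose is present, so MorA is inactive.
Malonate is present, so KulF is inactive.
Autoinducer-2 is absent, so HolB is active.
Xylulose is absent, so SovJ is inactive.
With repressor HolB bound, *qilQ* is not transcribed.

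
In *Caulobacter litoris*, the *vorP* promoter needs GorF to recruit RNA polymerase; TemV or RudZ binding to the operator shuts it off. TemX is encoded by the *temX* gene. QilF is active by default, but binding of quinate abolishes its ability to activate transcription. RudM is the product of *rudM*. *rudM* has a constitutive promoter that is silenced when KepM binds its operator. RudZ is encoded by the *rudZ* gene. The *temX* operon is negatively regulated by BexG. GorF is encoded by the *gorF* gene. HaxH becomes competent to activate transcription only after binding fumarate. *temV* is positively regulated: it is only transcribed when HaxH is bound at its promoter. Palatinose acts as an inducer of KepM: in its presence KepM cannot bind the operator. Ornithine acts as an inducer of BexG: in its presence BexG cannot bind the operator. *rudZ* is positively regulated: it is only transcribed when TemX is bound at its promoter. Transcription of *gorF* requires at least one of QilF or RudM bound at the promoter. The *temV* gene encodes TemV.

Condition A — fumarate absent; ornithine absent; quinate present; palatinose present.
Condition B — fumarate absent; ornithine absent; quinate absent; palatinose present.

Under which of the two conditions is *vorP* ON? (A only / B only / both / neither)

Condition A:
Fumarate is absent, so HaxH is inactive.
Required activator HaxH is absent, so *temV* is not transcribed.
So TemV is not produced.
Ornithine is absent, so BexG is active.
With repressor BexG bound, *temX* is not transcribed.
So TemX is not produced.
Required activator TemX is absent, so *rudZ* is not transcribed.
So RudZ is not produced.
Quinate is present, so QilF is inactive.
Palatinose is present, so KepM is inactive.
With no repressor bound, *rudM* is transcribed.
So RudM is produced and active.
Activator RudM is present, so *gorF* is transcribed.
So GorF is produced and active.
No repressor is bound and GorF is active, so *vorP* is transcribed.
→ *vorP* is ON in A.
Condition B:
Fumarate is absent, so HaxH is inactive.
Required activator HaxH is absent, so *temV* is not transcribed.
So TemV is not produced.
Ornithine is absent, so BexG is active.
With repressor BexG bound, *temX* is not transcribed.
So TemX is not produced.
Required activator TemX is absent, so *rudZ* is not transcribed.
So RudZ is not produced.
Quinate is absent, so QilF is active.
Palatinose is present, so KepM is inactive.
With no repressor bound, *rudM* is transcribed.
So RudM is produced and active.
Activator QilF is present, so *gorF* is transcribed.
So GorF is produced and active.
No repressor is bound and GorF is active, so *vorP* is transcribed.
→ *vorP* is ON in B.

both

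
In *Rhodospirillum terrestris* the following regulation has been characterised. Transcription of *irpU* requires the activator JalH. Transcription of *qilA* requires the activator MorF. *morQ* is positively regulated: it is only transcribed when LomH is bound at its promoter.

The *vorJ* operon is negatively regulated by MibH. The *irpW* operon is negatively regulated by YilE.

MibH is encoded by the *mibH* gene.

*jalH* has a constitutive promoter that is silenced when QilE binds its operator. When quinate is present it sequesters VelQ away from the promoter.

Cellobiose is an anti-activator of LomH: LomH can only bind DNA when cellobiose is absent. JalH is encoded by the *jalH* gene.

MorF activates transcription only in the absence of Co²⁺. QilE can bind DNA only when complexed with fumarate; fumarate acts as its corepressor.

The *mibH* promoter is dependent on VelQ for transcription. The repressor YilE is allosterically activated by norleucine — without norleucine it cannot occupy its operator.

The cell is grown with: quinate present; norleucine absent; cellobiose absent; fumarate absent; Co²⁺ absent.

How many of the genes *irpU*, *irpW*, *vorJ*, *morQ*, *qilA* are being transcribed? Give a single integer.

Fumarate is absent, so QilE is inactive.
With no repressor bound, *jalH* is transcribed.
So JalH is produced and active.
No repressor is bound and JalH is active, so *irpU* is transcribed.
→ *irpU* is ON.
Norleucine is absent, so YilE is inactive.
With no repressor bound, *irpW* is transcribed.
→ *irpW* is ON.
Quinate is present, so VelQ is inactive.
Required activator VelQ is absent, so *mibH* is not transcribed.
So MibH is not produced.
With no repressor bound, *vorJ* is transcribed.
→ *vorJ* is ON.
Cellobiose is absent, so LomH is active.
No repressor is bound and LomH is active, so *morQ* is transcribed.
→ *morQ* is ON.
Co²⁺ is absent, so MorF is active.
No repressor is bound and MorF is active, so *qilA* is transcribed.
→ *qilA* is ON.
5 of the 5 genes are transcribed.

5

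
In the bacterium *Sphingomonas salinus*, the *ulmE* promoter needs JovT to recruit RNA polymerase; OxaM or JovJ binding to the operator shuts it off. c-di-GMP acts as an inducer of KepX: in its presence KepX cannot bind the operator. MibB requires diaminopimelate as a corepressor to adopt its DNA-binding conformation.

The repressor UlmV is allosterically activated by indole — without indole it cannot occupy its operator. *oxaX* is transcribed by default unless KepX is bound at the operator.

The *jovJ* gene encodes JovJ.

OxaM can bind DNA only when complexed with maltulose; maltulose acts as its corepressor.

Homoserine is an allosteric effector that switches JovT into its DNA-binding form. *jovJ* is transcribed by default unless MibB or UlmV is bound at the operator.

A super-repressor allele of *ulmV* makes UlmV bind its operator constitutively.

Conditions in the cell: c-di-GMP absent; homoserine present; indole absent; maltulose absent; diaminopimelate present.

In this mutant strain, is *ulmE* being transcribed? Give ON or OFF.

Homoserine is present, so JovT is active.
Maltulose is absent, so OxaM is inactive.
Diaminopimelate is present, so MibB is active.
UlmV is constitutively active in this strain.
With repressor MibB bound, *jovJ* is not transcribed.
So JovJ is not produced.
No repressor is bound and JovT is active, so *ulmE* is transcribed.

ON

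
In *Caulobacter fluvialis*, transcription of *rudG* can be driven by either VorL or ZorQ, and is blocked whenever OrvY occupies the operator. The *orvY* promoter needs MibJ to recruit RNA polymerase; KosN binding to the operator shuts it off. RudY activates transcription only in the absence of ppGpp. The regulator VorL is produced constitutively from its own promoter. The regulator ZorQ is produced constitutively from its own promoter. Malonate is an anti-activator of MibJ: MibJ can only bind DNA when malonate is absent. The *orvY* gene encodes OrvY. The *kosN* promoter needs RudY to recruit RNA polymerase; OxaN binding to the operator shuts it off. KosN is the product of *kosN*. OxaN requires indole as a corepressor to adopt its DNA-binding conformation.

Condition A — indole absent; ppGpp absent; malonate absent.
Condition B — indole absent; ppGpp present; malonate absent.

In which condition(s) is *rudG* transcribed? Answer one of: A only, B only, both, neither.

Condition A:
VorL is produced constitutively and is active.
Indole is absent, so OxaN is inactive.
ppGpp is absent, so RudY is active.
No repressor is bound and RudY is active, so *kosN* is transcribed.
So KosN is produced and active.
Malonate is absent, so MibJ is active.
With repressor KosN bound, *orvY* is not transcribed.
So OrvY is not produced.
ZorQ is produced constitutively and is active.
Activator VorL is present, so *rudG* is transcribed.
→ *rudG* is ON in A.
Condition B:
VorL is produced constitutively and is active.
Indole is absent, so OxaN is inactive.
ppGpp is present, so RudY is inactive.
Required activator RudY is absent, so *kosN* is not transcribed.
So KosN is not produced.
Malonate is absent, so MibJ is active.
No repressor is bound and MibJ is active, so *orvY* is transcribed.
So OrvY is produced and active.
ZorQ is produced constitutively and is active.
With repressor OrvY bound, *rudG* is not transcribed.
→ *rudG* is OFF in B.

A only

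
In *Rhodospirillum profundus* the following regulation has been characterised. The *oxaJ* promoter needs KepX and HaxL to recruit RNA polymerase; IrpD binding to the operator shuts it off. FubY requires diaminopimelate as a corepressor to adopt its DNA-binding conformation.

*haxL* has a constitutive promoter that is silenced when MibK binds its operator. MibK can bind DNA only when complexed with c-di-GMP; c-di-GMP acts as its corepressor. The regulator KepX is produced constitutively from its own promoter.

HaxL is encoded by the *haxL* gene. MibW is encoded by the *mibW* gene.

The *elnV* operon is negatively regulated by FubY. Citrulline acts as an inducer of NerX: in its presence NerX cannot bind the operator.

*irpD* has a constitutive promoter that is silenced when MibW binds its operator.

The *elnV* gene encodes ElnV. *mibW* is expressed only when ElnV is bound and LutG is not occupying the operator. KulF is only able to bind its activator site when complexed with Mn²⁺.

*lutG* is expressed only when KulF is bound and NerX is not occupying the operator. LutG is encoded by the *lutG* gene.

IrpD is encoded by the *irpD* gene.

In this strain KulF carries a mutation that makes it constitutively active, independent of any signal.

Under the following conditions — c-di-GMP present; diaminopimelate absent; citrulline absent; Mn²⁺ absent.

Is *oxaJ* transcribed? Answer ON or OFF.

KepX is produced constitutively and is active.
Diaminopimelate is absent, so FubY is inactive.
With no repressor bound, *elnV* is transcribed.
So ElnV is produced and active.
KulF is constitutively active in this strain.
Citrulline is absent, so NerX is active.
With repressor NerX bound, *lutG* is not transcribed.
So LutG is not produced.
No repressor is bound and ElnV is active, so *mibW* is transcribed.
So MibW is produced and active.
With repressor MibW bound, *irpD* is not transcribed.
So IrpD is not produced.
c-di-GMP is present, so MibK is active.
With repressor MibK bound, *haxL* is not transcribed.
So HaxL is not produced.
Required activator HaxL is absent, so *oxaJ* is not transcribed.

OFF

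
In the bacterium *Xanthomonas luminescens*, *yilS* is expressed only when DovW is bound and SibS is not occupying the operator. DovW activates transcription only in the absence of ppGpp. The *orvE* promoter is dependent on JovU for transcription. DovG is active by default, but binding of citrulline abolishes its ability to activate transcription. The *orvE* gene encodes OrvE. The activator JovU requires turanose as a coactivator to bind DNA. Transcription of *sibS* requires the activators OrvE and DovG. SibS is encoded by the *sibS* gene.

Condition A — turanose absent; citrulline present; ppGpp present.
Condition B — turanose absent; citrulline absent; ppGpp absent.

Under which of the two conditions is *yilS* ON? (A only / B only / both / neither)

B only

Condition A:
Turanose is absent, so JovU is inactive.
Required activator JovU is absent, so *orvE* is not transcribed.
So OrvE is not produced.
Citrulline is present, so DovG is inactive.
Required activator OrvE is absent, so *sibS* is not transcribed.
So SibS is not produced.
ppGpp is present, so DovW is inactive.
Required activator DovW is absent, so *yilS* is not transcribed.
→ *yilS* is OFF in A.
Condition B:
Turanose is absent, so JovU is inactive.
Required activator JovU is absent, so *orvE* is not transcribed.
So OrvE is not produced.
Citrulline is absent, so DovG is active.
Required activator OrvE is absent, so *sibS* is not transcribed.
So SibS is not produced.
ppGpp is absent, so DovW is active.
No repressor is bound and DovW is active, so *yilS* is transcribed.
→ *yilS* is ON in B.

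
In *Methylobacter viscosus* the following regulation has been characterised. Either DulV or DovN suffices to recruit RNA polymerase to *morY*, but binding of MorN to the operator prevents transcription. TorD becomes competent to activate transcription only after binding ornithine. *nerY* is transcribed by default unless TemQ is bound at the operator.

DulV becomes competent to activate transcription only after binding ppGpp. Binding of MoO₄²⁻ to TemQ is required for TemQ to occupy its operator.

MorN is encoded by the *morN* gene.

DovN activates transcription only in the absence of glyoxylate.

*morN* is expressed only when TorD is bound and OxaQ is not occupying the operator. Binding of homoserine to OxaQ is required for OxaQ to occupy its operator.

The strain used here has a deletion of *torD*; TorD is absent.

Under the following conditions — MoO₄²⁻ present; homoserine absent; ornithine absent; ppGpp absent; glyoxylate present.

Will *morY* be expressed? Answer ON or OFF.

OFF

ppGpp is absent, so DulV is inactive.
TorD is non-functional in this strain, so it has no effect.
Homoserine is absent, so OxaQ is inactive.
Required activator TorD is absent, so *morN* is not transcribed.
So MorN is not produced.
Glyoxylate is present, so DovN is inactive.
No activator is available at the *morY* promoter, so *morY* is not transcribed.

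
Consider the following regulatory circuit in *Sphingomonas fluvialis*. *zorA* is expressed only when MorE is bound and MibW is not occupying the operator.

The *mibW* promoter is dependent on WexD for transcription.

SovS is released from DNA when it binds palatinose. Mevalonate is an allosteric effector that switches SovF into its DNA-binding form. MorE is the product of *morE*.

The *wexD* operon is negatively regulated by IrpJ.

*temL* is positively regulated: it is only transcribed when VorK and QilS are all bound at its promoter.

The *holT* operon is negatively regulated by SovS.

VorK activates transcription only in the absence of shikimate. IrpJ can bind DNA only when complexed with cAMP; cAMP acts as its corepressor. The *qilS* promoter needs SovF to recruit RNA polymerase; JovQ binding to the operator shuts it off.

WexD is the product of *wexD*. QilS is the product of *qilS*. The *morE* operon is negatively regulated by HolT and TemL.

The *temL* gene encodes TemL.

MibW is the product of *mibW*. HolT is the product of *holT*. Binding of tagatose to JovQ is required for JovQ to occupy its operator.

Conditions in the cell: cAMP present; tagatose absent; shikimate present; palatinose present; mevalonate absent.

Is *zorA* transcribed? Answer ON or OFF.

OFF

cAMP is present, so IrpJ is active.
With repressor IrpJ bound, *wexD* is not transcribed.
So WexD is not produced.
Required activator WexD is absent, so *mibW* is not transcribed.
So MibW is not produced.
Palatinose is present, so SovS is inactive.
With no repressor bound, *holT* is transcribed.
So HolT is produced and active.
Shikimate is present, so VorK is inactive.
Tagatose is absent, so JovQ is inactive.
Mevalonate is absent, so SovF is inactive.
Required activator SovF is absent, so *qilS* is not transcribed.
So QilS is not produced.
Required activator VorK is absent, so *temL* is not transcribed.
So TemL is not produced.
With repressor HolT bound, *morE* is not transcribed.
So MorE is not produced.
Required activator MorE is absent, so *zorA* is not transcribed.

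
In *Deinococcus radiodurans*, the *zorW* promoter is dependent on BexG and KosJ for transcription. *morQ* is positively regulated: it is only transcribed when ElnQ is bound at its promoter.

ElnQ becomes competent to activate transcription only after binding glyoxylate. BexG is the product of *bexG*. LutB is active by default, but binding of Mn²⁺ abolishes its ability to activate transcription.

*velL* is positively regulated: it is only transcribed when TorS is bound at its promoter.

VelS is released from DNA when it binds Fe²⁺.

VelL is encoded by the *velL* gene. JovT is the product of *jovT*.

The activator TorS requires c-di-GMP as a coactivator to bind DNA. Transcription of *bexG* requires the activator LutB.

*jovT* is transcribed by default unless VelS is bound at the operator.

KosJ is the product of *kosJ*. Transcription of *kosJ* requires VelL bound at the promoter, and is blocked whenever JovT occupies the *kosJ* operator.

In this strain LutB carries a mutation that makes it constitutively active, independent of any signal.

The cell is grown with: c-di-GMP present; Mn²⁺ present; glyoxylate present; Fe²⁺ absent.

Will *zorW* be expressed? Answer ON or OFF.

ON

LutB is constitutively active in this strain.
No repressor is bound and LutB is active, so *bexG* is transcribed.
So BexG is produced and active.
Fe²⁺ is absent, so VelS is active.
With repressor VelS bound, *jovT* is not transcribed.
So JovT is not produced.
c-di-GMP is present, so TorS is active.
No repressor is bound and TorS is active, so *velL* is transcribed.
So VelL is produced and active.
No repressor is bound and VelL is active, so *kosJ* is transcribed.
So KosJ is produced and active.
No repressor is bound and BexG and KosJ are active, so *zorW* is transcribed.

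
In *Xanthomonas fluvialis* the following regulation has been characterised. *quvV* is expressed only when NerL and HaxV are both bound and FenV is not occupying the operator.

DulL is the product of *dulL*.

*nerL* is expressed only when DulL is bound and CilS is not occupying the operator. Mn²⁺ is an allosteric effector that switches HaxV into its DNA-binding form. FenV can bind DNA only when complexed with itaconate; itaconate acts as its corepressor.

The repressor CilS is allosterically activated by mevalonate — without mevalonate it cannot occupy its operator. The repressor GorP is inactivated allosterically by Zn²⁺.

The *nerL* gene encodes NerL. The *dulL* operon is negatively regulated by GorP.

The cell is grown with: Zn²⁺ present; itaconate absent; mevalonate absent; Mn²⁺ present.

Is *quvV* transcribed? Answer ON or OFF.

ON

Mevalonate is absent, so CilS is inactive.
Zn²⁺ is present, so GorP is inactive.
With no repressor bound, *dulL* is transcribed.
So DulL is produced and active.
No repressor is bound and DulL is active, so *nerL* is transcribed.
So NerL is produced and active.
Itaconate is absent, so FenV is inactive.
Mn²⁺ is present, so HaxV is active.
No repressor is bound and NerL and HaxV are active, so *quvV* is transcribed.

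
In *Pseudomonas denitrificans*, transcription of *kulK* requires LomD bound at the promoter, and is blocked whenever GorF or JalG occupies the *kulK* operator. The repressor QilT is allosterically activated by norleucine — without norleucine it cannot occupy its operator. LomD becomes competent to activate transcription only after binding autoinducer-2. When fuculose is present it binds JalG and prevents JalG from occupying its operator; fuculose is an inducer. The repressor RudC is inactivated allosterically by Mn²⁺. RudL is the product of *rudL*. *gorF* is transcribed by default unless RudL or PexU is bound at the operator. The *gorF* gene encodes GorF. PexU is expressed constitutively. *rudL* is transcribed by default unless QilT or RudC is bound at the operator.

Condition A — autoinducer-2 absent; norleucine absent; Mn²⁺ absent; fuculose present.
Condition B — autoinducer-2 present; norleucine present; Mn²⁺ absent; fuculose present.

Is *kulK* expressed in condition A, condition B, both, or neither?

B only

Condition A:
Autoinducer-2 is absent, so LomD is inactive.
Norleucine is absent, so QilT is inactive.
Mn²⁺ is absent, so RudC is active.
With repressor RudC bound, *rudL* is not transcribed.
So RudL is not produced.
PexU is produced constitutively and is active.
With repressor PexU bound, *gorF* is not transcribed.
So GorF is not produced.
Fuculose is present, so JalG is inactive.
Required activator LomD is absent, so *kulK* is not transcribed.
→ *kulK* is OFF in A.
Condition B:
Autoinducer-2 is present, so LomD is active.
Norleucine is present, so QilT is active.
Mn²⁺ is absent, so RudC is active.
With repressor QilT bound, *rudL* is not transcribed.
So RudL is not produced.
PexU is produced constitutively and is active.
With repressor PexU bound, *gorF* is not transcribed.
So GorF is not produced.
Fuculose is present, so JalG is inactive.
No repressor is bound and LomD is active, so *kulK* is transcribed.
→ *kulK* is ON in B.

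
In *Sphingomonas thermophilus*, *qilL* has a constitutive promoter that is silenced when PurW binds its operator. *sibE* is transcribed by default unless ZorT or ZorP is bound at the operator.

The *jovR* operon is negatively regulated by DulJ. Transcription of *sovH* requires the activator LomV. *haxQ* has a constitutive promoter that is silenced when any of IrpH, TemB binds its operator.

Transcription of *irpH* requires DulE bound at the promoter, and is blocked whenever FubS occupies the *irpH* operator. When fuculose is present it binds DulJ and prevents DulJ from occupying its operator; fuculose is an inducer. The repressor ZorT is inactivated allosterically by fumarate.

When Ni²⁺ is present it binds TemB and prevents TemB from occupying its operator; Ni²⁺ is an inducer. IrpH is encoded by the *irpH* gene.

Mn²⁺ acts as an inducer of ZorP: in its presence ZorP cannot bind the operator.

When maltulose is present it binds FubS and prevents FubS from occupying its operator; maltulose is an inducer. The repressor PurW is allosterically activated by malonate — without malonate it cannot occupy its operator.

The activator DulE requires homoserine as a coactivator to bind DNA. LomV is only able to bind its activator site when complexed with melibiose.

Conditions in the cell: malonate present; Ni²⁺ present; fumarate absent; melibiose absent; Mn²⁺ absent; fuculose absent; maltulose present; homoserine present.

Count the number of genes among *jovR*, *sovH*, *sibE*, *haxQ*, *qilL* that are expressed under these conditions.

0

Fuculose is absent, so DulJ is active.
With repressor DulJ bound, *jovR* is not transcribed.
→ *jovR* is OFF.
Melibiose is absent, so LomV is inactive.
Required activator LomV is absent, so *sovH* is not transcribed.
→ *sovH* is OFF.
Fumarate is absent, so ZorT is active.
Mn²⁺ is absent, so ZorP is active.
With repressor ZorT bound, *sibE* is not transcribed.
→ *sibE* is OFF.
Maltulose is present, so FubS is inactive.
Homoserine is present, so DulE is active.
No repressor is bound and DulE is active, so *irpH* is transcribed.
So IrpH is produced and active.
Ni²⁺ is present, so TemB is inactive.
With repressor IrpH bound, *haxQ* is not transcribed.
→ *haxQ* is OFF.
Malonate is present, so PurW is active.
With repressor PurW bound, *qilL* is not transcribed.
→ *qilL* is OFF.
0 of the 5 genes are transcribed.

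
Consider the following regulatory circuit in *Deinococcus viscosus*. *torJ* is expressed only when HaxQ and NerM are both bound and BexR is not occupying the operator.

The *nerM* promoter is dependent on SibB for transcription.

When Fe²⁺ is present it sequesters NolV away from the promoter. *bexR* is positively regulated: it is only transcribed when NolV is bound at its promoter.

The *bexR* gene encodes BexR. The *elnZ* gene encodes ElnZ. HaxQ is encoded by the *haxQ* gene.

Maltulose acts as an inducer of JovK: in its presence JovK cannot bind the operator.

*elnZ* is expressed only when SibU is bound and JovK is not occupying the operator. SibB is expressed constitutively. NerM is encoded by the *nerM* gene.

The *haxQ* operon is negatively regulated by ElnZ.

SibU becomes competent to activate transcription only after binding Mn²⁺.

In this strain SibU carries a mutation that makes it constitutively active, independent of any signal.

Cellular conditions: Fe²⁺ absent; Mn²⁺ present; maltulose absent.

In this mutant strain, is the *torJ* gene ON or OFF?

Fe²⁺ is absent, so NolV is active.
No repressor is bound and NolV is active, so *bexR* is transcribed.
So BexR is produced and active.
SibU is constitutively active in this strain.
Maltulose is absent, so JovK is active.
With repressor JovK bound, *elnZ* is not transcribed.
So ElnZ is not produced.
With no repressor bound, *haxQ* is transcribed.
So HaxQ is produced and active.
SibB is produced constitutively and is active.
No repressor is bound and SibB is active, so *nerM* is transcribed.
So NerM is produced and active.
With repressor BexR bound, *torJ* is not transcribed.

OFF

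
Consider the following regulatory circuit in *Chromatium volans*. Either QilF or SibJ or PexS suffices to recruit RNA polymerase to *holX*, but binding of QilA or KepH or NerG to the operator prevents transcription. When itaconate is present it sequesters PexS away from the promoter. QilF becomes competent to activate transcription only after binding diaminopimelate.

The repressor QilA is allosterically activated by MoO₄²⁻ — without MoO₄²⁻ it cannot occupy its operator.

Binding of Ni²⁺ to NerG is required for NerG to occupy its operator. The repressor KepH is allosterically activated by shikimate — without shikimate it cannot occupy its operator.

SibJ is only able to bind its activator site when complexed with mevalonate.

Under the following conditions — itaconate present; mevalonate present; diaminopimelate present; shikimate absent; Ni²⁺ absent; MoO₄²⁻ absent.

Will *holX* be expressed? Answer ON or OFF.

MoO₄²⁻ is absent, so QilA is inactive.
Diaminopimelate is present, so QilF is active.
Mevalonate is present, so SibJ is active.
Itaconate is present, so PexS is inactive.
Shikimate is absent, so KepH is inactive.
Ni²⁺ is absent, so NerG is inactive.
Activator QilF is present, so *holX* is transcribed.

ON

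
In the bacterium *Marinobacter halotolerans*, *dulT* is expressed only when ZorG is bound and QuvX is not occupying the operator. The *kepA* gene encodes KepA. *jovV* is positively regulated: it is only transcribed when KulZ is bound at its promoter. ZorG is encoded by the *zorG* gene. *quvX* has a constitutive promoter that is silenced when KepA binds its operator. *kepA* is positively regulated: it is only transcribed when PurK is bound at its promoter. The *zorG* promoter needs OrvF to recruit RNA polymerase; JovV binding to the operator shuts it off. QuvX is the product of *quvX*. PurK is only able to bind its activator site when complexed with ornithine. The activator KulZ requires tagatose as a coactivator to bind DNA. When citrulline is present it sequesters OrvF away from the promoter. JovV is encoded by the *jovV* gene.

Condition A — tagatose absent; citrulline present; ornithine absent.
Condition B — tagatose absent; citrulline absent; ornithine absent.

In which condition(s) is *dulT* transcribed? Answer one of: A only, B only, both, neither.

Condition A:
Tagatose is absent, so KulZ is inactive.
Required activator KulZ is absent, so *jovV* is not transcribed.
So JovV is not produced.
Citrulline is present, so OrvF is inactive.
Required activator OrvF is absent, so *zorG* is not transcribed.
So ZorG is not produced.
Ornithine is absent, so PurK is inactive.
Required activator PurK is absent, so *kepA* is not transcribed.
So KepA is not produced.
With no repressor bound, *quvX* is transcribed.
So QuvX is produced and active.
With repressor QuvX bound, *dulT* is not transcribed.
→ *dulT* is OFF in A.
Condition B:
Tagatose is absent, so KulZ is inactive.
Required activator KulZ is absent, so *jovV* is not transcribed.
So JovV is not produced.
Citrulline is absent, so OrvF is active.
No repressor is bound and OrvF is active, so *zorG* is transcribed.
So ZorG is produced and active.
Ornithine is absent, so PurK is inactive.
Required activator PurK is absent, so *kepA* is not transcribed.
So KepA is not produced.
With no repressor bound, *quvX* is transcribed.
So QuvX is produced and active.
With repressor QuvX bound, *dulT* is not transcribed.
→ *dulT* is OFF in B.

neither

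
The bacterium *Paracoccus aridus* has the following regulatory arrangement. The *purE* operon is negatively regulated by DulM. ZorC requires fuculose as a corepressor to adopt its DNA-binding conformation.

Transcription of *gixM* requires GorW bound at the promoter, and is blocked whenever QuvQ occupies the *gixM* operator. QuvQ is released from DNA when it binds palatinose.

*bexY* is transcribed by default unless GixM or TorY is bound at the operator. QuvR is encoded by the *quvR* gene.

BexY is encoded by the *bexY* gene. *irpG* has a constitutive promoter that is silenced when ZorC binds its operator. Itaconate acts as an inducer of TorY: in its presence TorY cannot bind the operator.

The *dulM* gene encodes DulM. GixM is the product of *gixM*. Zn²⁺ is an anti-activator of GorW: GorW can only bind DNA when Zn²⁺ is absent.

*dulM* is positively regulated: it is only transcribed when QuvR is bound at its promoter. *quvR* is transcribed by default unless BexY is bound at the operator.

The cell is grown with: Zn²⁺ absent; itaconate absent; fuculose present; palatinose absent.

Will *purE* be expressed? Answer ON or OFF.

OFF

Palatinose is absent, so QuvQ is active.
Zn²⁺ is absent, so GorW is active.
With repressor QuvQ bound, *gixM* is not transcribed.
So GixM is not produced.
Itaconate is absent, so TorY is active.
With repressor TorY bound, *bexY* is not transcribed.
So BexY is not produced.
With no repressor bound, *quvR* is transcribed.
So QuvR is produced and active.
No repressor is bound and QuvR is active, so *dulM* is transcribed.
So DulM is produced and active.
With repressor DulM bound, *purE* is not transcribed.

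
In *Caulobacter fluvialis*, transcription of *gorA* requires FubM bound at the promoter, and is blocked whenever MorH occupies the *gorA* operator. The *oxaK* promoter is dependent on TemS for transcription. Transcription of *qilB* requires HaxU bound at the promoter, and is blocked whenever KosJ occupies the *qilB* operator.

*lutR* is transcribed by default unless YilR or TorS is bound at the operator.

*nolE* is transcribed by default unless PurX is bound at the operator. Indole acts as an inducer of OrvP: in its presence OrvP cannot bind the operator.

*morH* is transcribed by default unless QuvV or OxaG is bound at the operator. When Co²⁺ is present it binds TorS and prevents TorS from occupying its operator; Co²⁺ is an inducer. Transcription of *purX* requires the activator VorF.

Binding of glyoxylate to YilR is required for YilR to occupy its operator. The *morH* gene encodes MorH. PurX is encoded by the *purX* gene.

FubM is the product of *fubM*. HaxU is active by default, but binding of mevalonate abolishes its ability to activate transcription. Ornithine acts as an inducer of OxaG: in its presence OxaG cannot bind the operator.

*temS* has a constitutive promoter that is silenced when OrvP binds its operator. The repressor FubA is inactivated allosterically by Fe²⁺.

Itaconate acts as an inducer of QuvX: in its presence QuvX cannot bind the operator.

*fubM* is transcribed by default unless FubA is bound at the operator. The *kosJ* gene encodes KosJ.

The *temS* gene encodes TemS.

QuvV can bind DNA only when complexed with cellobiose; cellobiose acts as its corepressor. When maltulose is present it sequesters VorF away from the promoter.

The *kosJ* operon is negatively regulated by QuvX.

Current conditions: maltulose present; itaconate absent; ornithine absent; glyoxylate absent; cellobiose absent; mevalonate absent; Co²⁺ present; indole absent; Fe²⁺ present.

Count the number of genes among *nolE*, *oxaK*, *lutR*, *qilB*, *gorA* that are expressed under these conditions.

4

Maltulose is present, so VorF is inactive.
Required activator VorF is absent, so *purX* is not transcribed.
So PurX is not produced.
With no repressor bound, *nolE* is transcribed.
→ *nolE* is ON.
Indole is absent, so OrvP is active.
With repressor OrvP bound, *temS* is not transcribed.
So TemS is not produced.
Required activator TemS is absent, so *oxaK* is not transcribed.
→ *oxaK* is OFF.
Glyoxylate is absent, so YilR is inactive.
Co²⁺ is present, so TorS is inactive.
With no repressor bound, *lutR* is transcribed.
→ *lutR* is ON.
Itaconate is absent, so QuvX is active.
With repressor QuvX bound, *kosJ* is not transcribed.
So KosJ is not produced.
Mevalonate is absent, so HaxU is active.
No repressor is bound and HaxU is active, so *qilB* is transcribed.
→ *qilB* is ON.
Cellobiose is absent, so QuvV is inactive.
Ornithine is absent, so OxaG is active.
With repressor OxaG bound, *morH* is not transcribed.
So MorH is not produced.
Fe²⁺ is present, so FubA is inactive.
With no repressor bound, *fubM* is transcribed.
So FubM is produced and active.
No repressor is bound and FubM is active, so *gorA* is transcribed.
→ *gorA* is ON.
4 of the 5 genes are transcribed.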